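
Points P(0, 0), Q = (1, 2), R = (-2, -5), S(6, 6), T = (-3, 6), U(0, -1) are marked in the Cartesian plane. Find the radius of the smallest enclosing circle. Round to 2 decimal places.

The minimum enclosing circle is determined by three boundary points: R, S, T.
Their circumcentre is (1.5, 19/22) with r² = 11285/242.
The farthest remaining point U is at distance² 1385/242 ≤ 11285/242.
r = √(11285/242) ≈ 6.83.

6.83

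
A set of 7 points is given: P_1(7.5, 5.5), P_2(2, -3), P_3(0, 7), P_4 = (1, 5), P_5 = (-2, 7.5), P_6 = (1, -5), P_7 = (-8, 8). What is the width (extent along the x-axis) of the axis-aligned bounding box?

15.5

max x = 7.5, min x = -8, so width = 15.5.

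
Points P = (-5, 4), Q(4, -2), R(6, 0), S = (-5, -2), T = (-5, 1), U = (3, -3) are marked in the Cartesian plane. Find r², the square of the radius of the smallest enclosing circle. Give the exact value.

A smallest enclosing disk is always determined by at most three of the input points on its boundary.
The minimum enclosing circle is determined by three boundary points: P, R, S.
Their circumcentre is (3/22, 1) with r² = 17125/484.
The farthest remaining point T is at distance² 12769/484 ≤ 17125/484.

17125/484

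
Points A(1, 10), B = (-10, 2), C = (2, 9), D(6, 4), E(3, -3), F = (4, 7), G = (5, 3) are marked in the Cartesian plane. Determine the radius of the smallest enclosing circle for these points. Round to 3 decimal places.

8.062

A smallest enclosing disk is always determined by at most three of the input points on its boundary.
The farthest pair is B–D with squared distance 260. The circle on this segment as diameter has centre (-2, 3) and r² = 260/4 = 65.
Check A: distance² to centre = 58 ≤ 65, so it lies inside.
All remaining points lie in this disk, and no smaller disk contains both endpoints, so this is the minimum enclosing circle.
r = √65 ≈ 8.062.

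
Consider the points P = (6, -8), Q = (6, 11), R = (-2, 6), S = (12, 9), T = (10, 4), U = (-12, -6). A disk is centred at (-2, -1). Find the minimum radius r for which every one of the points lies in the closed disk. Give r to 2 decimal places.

The required radius is the distance from (-2, -1) to the farthest point.
Squared distances: 113, 208, 49, 296, 169, 125.
Maximum is 296, attained at S.
r = √296 ≈ 17.20.

17.20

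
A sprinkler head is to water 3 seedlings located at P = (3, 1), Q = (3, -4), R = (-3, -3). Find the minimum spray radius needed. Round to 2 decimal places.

Side lengths²: PQ² = 25, PR² = 52, QR² = 37.
Since PR² = 52 < 37 + 25 = 62, the triangle is acute, so the smallest enclosing circle is the circumcircle.
Circumcentre = (1/3, -1.5), r² = 481/36.
r = √(481/36) ≈ 3.66.

3.66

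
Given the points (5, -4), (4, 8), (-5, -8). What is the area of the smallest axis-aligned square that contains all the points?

256

The bounding box has width 10 and height 16.
An axis-aligned square enclosing the set must have side ≥ max(width, height).
So the minimum side is max(10, 16) = 16.
Area = 16² = 256.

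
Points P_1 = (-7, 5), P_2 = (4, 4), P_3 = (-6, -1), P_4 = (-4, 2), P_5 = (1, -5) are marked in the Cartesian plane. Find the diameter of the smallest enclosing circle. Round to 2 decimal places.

13.16

By Welzl's lemma the MEC is supported by two points (diametrically opposite) or three points (on a circumcircle).
The minimum enclosing circle is determined by three boundary points: P_1, P_2, P_5.
Their circumcentre is (-31/17, 16/17) with r² = 12505/289.
The farthest remaining point P_3 is at distance² 6130/289 ≤ 12505/289.
Diameter = 2r = 2√(12505/289) ≈ 13.16.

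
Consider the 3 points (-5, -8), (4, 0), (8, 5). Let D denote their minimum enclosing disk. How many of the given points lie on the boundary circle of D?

Call the three points A, B, C in the order given.
Side lengths²: AB² = 145, AC² = 338, BC² = 41.
Since AC² = 338 ≥ 145 + 41 = 186, the angle opposite AC is not acute, so the smallest enclosing circle has AC as diameter.
Centre = midpoint of AC = (1.5, -1.5), r² = 338/4 = 84.5.
The points at distance exactly r from the centre are (-5, -8), (8, 5) — 2 points.

2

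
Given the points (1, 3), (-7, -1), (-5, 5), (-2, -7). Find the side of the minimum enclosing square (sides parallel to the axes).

12

The bounding box has width 8 and height 12.
An axis-aligned square enclosing the set must have side ≥ max(width, height).
So the minimum side is max(8, 12) = 12.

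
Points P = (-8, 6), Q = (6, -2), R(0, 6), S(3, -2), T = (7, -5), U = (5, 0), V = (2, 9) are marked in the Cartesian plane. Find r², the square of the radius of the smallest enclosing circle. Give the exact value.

The farthest pair is P–T with squared distance 346. The circle on this segment as diameter has centre (-0.5, 0.5) and r² = 346/4 = 86.5.
Check Q: distance² to centre = 48.5 ≤ 86.5, so it lies inside.
All remaining points lie in this disk, and no smaller disk contains both endpoints, so this is the minimum enclosing circle.

86.5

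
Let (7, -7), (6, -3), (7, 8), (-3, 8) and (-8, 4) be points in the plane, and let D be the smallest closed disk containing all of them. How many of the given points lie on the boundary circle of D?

The minimum enclosing circle of a finite set is fixed by two of the points (as a diameter) or three (as a circumcircle).
The minimum enclosing circle is determined by three boundary points: (7, -7), (7, 8), (-8, 4).
Their circumcentre is (29/30, 0.5) with r² = 41693/450.
The farthest remaining point (-3, 8) is at distance² 32393/450 ≤ 41693/450.
The points at distance exactly r from the centre are (7, -7), (7, 8), (-8, 4) — 3 points.

3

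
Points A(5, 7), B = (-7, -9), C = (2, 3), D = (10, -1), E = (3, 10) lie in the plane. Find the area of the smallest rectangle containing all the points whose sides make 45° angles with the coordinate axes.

In coordinates u = x + y, v = x − y the rectangle is axis-aligned; the map (x,y)→(u,v) scales areas by 2.
u-values: 12, -16, 5, 9, 13; range = 13 − (-16) = 29.
v-values: -2, 2, -1, 11, -7; range = 11 − (-7) = 18.
Area = (29 × 18) / 2 = 261.

261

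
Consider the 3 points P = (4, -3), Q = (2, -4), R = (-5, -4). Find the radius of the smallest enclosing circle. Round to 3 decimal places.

4.528

Side lengths²: PQ² = 5, PR² = 82, QR² = 49.
Since PR² = 82 ≥ 49 + 5 = 54, the angle opposite PR is not acute, so the smallest enclosing circle has PR as diameter.
Centre = midpoint of PR = (-0.5, -3.5), r² = 82/4 = 20.5.
r = √(20.5) ≈ 4.528.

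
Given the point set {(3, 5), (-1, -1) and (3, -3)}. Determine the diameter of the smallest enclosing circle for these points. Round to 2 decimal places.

8.06

Call the three points A, B, C in the order given.
Side lengths²: AB² = 52, AC² = 64, BC² = 20.
Since AC² = 64 < 52 + 20 = 72, the triangle is acute, so the smallest enclosing circle is the circumcircle.
Circumcentre = (2.5, 1), r² = 16.25.
Diameter = 2r = 2√(16.25) ≈ 8.06.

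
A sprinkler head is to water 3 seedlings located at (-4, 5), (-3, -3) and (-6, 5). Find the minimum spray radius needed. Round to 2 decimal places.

4.27

Call the three points A, B, C in the order given.
Side lengths²: AB² = 65, AC² = 4, BC² = 73.
Since BC² = 73 ≥ 65 + 4 = 69, the angle opposite BC is not acute, so the smallest enclosing circle has BC as diameter.
Centre = midpoint of BC = (-4.5, 1), r² = 73/4 = 18.25.
r = √(18.25) ≈ 4.27.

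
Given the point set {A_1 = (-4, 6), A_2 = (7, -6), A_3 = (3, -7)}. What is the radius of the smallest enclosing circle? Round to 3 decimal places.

8.139

Side lengths²: A_1A_2² = 265, A_1A_3² = 218, A_2A_3² = 17.
Since A_1A_2² = 265 ≥ 218 + 17 = 235, the angle opposite A_1A_2 is not acute, so the smallest enclosing circle has A_1A_2 as diameter.
Centre = midpoint of A_1A_2 = (1.5, 0), r² = 265/4 = 66.25.
r = √(66.25) ≈ 8.139.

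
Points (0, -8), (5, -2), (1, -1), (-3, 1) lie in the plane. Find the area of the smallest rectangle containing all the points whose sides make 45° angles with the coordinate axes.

In coordinates u = x + y, v = x − y the rectangle is axis-aligned; the map (x,y)→(u,v) scales areas by 2.
u-values: -8, 3, 0, -2; range = 3 − (-8) = 11.
v-values: 8, 7, 2, -4; range = 8 − (-4) = 12.
Area = (11 × 12) / 2 = 66.

66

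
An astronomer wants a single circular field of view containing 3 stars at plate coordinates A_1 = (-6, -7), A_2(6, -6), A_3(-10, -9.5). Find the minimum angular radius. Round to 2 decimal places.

Side lengths²: A_1A_2² = 145, A_1A_3² = 22.25, A_2A_3² = 268.25.
Since A_2A_3² = 268.25 ≥ 145 + 22.25 = 167.25, the angle opposite A_2A_3 is not acute, so the smallest enclosing circle has A_2A_3 as diameter.
Centre = midpoint of A_2A_3 = (-2, -7.75), r² = 268.25/4 = 67.0625.
r = √(67.0625) ≈ 8.19.

8.19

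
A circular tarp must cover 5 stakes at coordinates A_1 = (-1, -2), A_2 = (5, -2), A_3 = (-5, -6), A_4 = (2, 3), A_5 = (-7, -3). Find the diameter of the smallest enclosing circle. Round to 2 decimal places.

By Welzl's lemma the MEC is supported by two points (diametrically opposite) or three points (on a circumcircle).
The minimum enclosing circle is determined by three boundary points: A_2, A_4, A_5.
Their circumcentre is (-43/42, -31/14) with r² = 32045/882.
The farthest remaining point A_3 is at distance² 26585/882 ≤ 32045/882.
Diameter = 2r = 2√(32045/882) ≈ 12.06.

12.06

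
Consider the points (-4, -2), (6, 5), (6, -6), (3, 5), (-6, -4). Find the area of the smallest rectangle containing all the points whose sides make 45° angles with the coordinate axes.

In coordinates u = x + y, v = x − y the rectangle is axis-aligned; the map (x,y)→(u,v) scales areas by 2.
u-values: -6, 11, 0, 8, -10; range = 11 − (-10) = 21.
v-values: -2, 1, 12, -2, -2; range = 12 − (-2) = 14.
Area = (21 × 14) / 2 = 147.

147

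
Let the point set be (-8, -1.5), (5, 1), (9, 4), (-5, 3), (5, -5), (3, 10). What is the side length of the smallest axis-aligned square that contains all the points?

17

The bounding box has width 17 and height 15.
An axis-aligned square enclosing the set must have side ≥ max(width, height).
So the minimum side is max(17, 15) = 17.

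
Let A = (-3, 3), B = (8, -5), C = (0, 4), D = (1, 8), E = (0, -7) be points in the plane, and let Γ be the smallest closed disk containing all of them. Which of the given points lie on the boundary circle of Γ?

B, D, E

The minimum enclosing circle of a finite set is fixed by two of the points (as a diameter) or three (as a circumcircle).
The minimum enclosing circle is determined by three boundary points: B, D, E.
Their circumcentre is (142/59, 22/59) with r² = 209389/3481.
The farthest remaining point A is at distance² 125786/3481 ≤ 209389/3481.
The points at distance exactly r from the centre are B, D, E — 3 points.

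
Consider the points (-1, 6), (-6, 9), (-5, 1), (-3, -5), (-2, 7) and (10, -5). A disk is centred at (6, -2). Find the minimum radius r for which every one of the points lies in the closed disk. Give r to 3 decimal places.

16.279

The required radius is the distance from (6, -2) to the farthest point.
Squared distances: 113, 265, 130, 90, 145, 25.
Maximum is 265, attained at (-6, 9).
r = √265 ≈ 16.279.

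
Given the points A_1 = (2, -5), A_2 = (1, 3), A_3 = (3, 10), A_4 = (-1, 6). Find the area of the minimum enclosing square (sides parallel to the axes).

225

The bounding box has width 4 and height 15.
An axis-aligned square enclosing the set must have side ≥ max(width, height).
So the minimum side is max(4, 15) = 15.
Area = 15² = 225.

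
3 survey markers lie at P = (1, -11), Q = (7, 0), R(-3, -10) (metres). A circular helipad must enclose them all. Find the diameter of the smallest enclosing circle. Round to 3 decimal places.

Side lengths²: PQ² = 157, PR² = 17, QR² = 200.
Since QR² = 200 ≥ 157 + 17 = 174, the angle opposite QR is not acute, so the smallest enclosing circle has QR as diameter.
Centre = midpoint of QR = (2, -5), r² = 200/4 = 50.
Diameter = 2r = 2√50 ≈ 14.142.

14.142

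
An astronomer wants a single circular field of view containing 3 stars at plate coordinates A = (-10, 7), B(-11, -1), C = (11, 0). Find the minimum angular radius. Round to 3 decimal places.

Side lengths²: AB² = 65, AC² = 490, BC² = 485.
Since AC² = 490 < 485 + 65 = 550, the triangle is acute, so the smallest enclosing circle is the circumcircle.
Circumcentre = (-0.1, 1.7), r² = 126.1.
r = √(126.1) ≈ 11.229.

11.229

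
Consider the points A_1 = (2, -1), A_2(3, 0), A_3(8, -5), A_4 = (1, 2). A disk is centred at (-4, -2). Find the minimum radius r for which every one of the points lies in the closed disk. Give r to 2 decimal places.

The required radius is the distance from (-4, -2) to the farthest point.
Squared distances: 37, 53, 153, 41.
Maximum is 153, attained at A_3.
r = √153 ≈ 12.37.

12.37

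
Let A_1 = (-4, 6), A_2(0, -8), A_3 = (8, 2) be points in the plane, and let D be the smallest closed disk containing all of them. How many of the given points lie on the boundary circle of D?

Side lengths²: A_1A_2² = 212, A_1A_3² = 160, A_2A_3² = 164.
Since A_1A_2² = 212 < 164 + 160 = 324, the triangle is acute, so the smallest enclosing circle is the circumcircle.
Circumcentre = (11/19, -5/19), r² = 21730/361.
The points at distance exactly r from the centre are A_1, A_2, A_3 — 3 points.

3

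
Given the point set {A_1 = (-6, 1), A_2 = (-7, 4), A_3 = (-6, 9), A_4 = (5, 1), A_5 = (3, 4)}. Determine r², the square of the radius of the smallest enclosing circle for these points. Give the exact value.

46.25

The minimum enclosing circle of a finite set is fixed by two of the points (as a diameter) or three (as a circumcircle).
The farthest pair is A_3–A_4 with squared distance 185. The circle on this segment as diameter has centre (-0.5, 5) and r² = 185/4 = 46.25.
Check A_1: distance² to centre = 46.25 ≤ 46.25, so it lies inside.
All remaining points lie in this disk, and no smaller disk contains both endpoints, so this is the minimum enclosing circle.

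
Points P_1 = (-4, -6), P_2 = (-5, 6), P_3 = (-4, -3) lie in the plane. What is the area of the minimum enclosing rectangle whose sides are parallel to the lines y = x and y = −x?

71.5

In coordinates u = x + y, v = x − y the rectangle is axis-aligned; the map (x,y)→(u,v) scales areas by 2.
u-values: -10, 1, -7; range = 1 − (-10) = 11.
v-values: 2, -11, -1; range = 2 − (-11) = 13.
Area = (11 × 13) / 2 = 71.5.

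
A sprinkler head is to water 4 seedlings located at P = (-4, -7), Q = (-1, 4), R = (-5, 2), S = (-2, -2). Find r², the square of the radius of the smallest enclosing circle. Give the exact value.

32.5

The minimum enclosing circle of a finite set is fixed by two of the points (as a diameter) or three (as a circumcircle).
The farthest pair is P–Q with squared distance 130. The circle on this segment as diameter has centre (-2.5, -1.5) and r² = 130/4 = 32.5.
Check R: distance² to centre = 18.5 ≤ 32.5, so it lies inside.
All remaining points lie in this disk, and no smaller disk contains both endpoints, so this is the minimum enclosing circle.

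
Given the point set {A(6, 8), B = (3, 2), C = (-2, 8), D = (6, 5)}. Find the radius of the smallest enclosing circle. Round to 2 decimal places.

The minimum enclosing circle is determined by three boundary points: A, B, C.
Their circumcentre is (2, 6.25) with r² = 19.0625.
The farthest remaining point D is at distance² 17.5625 ≤ 19.0625.
r = √(19.0625) ≈ 4.37.

4.37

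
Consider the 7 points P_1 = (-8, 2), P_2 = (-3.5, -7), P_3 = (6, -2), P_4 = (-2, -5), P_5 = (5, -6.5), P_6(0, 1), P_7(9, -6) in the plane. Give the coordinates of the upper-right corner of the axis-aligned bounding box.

x-range [-8, 9], y-range [-7, 2].
The upper-right corner is (9, 2).

(9, 2)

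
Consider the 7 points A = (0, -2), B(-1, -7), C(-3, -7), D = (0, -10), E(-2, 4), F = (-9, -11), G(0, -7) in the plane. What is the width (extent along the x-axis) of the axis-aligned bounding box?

9

max x = 0, min x = -9, so width = 9.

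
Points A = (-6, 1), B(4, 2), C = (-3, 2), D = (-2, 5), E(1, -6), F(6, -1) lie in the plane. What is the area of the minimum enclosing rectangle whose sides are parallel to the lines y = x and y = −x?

In coordinates u = x + y, v = x − y the rectangle is axis-aligned; the map (x,y)→(u,v) scales areas by 2.
u-values: -5, 6, -1, 3, -5, 5; range = 6 − (-5) = 11.
v-values: -7, 2, -5, -7, 7, 7; range = 7 − (-7) = 14.
Area = (11 × 14) / 2 = 77.

77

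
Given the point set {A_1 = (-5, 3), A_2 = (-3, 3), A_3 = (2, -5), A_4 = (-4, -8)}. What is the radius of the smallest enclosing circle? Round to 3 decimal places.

5.708

The minimum enclosing circle is determined by three boundary points: A_1, A_3, A_4.
Their circumcentre is (-141/46, -109/46) with r² = 34465/1058.
The farthest remaining point A_2 is at distance² 30509/1058 ≤ 34465/1058.
r = √(34465/1058) ≈ 5.708.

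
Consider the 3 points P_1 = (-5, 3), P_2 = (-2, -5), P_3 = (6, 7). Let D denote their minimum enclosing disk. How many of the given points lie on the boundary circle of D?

Side lengths²: P_1P_2² = 73, P_1P_3² = 137, P_2P_3² = 208.
Since P_2P_3² = 208 < 137 + 73 = 210, the triangle is acute, so the smallest enclosing circle is the circumcircle.
Circumcentre = (1.94, 1.04), r² = 52.0052.
The points at distance exactly r from the centre are P_1, P_2, P_3 — 3 points.

3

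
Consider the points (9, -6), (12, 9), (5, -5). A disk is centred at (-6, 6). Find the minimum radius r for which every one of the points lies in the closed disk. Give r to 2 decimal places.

19.21

The required radius is the distance from (-6, 6) to the farthest point.
Squared distances: 369, 333, 242.
Maximum is 369, attained at (9, -6).
r = √369 ≈ 19.21.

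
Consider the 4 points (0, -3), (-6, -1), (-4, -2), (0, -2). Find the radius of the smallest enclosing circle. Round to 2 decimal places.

A smallest enclosing disk is always determined by at most three of the input points on its boundary.
The farthest pair is (0, -3)–(-6, -1) with squared distance 40. The circle on this segment as diameter has centre (-3, -2) and r² = 40/4 = 10.
Check (-4, -2): distance² to centre = 1 ≤ 10, so it lies inside.
All remaining points lie in this disk, and no smaller disk contains both endpoints, so this is the minimum enclosing circle.
r = √10 ≈ 3.16.

3.16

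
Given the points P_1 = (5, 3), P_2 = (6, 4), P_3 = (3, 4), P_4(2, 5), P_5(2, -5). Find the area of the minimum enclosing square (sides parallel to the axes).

100

The bounding box has width 4 and height 10.
An axis-aligned square enclosing the set must have side ≥ max(width, height).
So the minimum side is max(4, 10) = 10.
Area = 10² = 100.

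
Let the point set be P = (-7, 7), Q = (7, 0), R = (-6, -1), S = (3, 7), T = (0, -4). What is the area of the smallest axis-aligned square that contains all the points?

196

The bounding box has width 14 and height 11.
An axis-aligned square enclosing the set must have side ≥ max(width, height).
So the minimum side is max(14, 11) = 14.
Area = 14² = 196.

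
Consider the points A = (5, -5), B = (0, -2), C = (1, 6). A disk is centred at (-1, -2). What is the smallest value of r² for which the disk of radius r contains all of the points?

The required radius is the distance from (-1, -2) to the farthest point.
Squared distances: 45, 1, 68.
Maximum is 68, attained at C.

68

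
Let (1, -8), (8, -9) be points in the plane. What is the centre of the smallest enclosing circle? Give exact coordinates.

(4.5, -8.5)

The smallest circle enclosing two points has them as diameter endpoints.
Centre = midpoint = (4.5, -8.5); r² = |(1, -8)−(8, -9)|²/4 = 50/4 = 12.5.
Centre = (4.5, -8.5).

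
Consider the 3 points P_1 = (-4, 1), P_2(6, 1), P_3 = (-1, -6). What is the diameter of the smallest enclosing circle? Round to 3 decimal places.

10.770

Side lengths²: P_1P_2² = 100, P_1P_3² = 58, P_2P_3² = 98.
Since P_1P_2² = 100 < 98 + 58 = 156, the triangle is acute, so the smallest enclosing circle is the circumcircle.
Circumcentre = (1, -1), r² = 29.
Diameter = 2r = 2√29 ≈ 10.770.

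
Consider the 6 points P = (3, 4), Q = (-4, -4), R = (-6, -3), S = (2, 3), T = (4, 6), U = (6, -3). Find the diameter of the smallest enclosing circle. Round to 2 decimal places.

13.78

The minimum enclosing circle of a finite set is fixed by two of the points (as a diameter) or three (as a circumcircle).
The minimum enclosing circle is determined by three boundary points: R, T, U.
Their circumcentre is (0, 7/18) with r² = 15385/324.
The farthest remaining point Q is at distance² 11425/324 ≤ 15385/324.
Diameter = 2r = 2√(15385/324) ≈ 13.78.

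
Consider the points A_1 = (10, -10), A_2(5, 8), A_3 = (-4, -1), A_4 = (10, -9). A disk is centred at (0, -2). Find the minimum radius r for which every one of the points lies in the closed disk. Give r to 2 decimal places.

12.81

The required radius is the distance from (0, -2) to the farthest point.
Squared distances: 164, 125, 17, 149.
Maximum is 164, attained at A_1.
r = √164 ≈ 12.81.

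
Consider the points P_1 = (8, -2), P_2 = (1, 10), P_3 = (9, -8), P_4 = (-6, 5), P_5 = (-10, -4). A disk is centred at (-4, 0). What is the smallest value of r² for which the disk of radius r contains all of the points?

The required radius is the distance from (-4, 0) to the farthest point.
Squared distances: 148, 125, 233, 29, 52.
Maximum is 233, attained at P_3.

233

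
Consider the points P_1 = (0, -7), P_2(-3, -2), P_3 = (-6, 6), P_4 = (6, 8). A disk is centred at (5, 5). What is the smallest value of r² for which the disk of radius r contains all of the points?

The required radius is the distance from (5, 5) to the farthest point.
Squared distances: 169, 113, 122, 10.
Maximum is 169, attained at P_1.

169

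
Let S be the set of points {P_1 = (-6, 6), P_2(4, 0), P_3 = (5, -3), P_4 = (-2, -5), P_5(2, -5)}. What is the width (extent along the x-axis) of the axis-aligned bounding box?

max x = 5, min x = -6, so width = 11.

11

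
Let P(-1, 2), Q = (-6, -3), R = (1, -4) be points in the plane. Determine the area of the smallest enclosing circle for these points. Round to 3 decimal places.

Side lengths²: PQ² = 50, PR² = 40, QR² = 50.
Since QR² = 50 < 50 + 40 = 90, the triangle is acute, so the smallest enclosing circle is the circumcircle.
Circumcentre = (-2.25, -1.75), r² = 15.625.
Area = π·r² = π·15.625 ≈ 49.087.

49.087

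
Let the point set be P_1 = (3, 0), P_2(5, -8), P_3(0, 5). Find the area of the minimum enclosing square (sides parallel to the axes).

The bounding box has width 5 and height 13.
An axis-aligned square enclosing the set must have side ≥ max(width, height).
So the minimum side is max(5, 13) = 13.
Area = 13² = 169.

169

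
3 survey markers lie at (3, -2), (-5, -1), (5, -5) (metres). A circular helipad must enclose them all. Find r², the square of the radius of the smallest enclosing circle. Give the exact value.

Call the three points A, B, C in the order given.
Side lengths²: AB² = 65, AC² = 13, BC² = 116.
Since BC² = 116 ≥ 65 + 13 = 78, the angle opposite BC is not acute, so the smallest enclosing circle has BC as diameter.
Centre = midpoint of BC = (0, -3), r² = 116/4 = 29.

29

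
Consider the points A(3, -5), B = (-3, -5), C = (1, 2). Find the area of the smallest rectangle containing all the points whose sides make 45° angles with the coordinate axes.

In coordinates u = x + y, v = x − y the rectangle is axis-aligned; the map (x,y)→(u,v) scales areas by 2.
u-values: -2, -8, 3; range = 3 − (-8) = 11.
v-values: 8, 2, -1; range = 8 − (-1) = 9.
Area = (11 × 9) / 2 = 49.5.

49.5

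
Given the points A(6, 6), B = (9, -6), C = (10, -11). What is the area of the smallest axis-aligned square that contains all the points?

The bounding box has width 4 and height 17.
An axis-aligned square enclosing the set must have side ≥ max(width, height).
So the minimum side is max(4, 17) = 17.
Area = 17² = 289.

289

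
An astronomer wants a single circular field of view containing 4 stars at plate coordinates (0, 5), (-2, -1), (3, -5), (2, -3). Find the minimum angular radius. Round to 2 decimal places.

5.22

A smallest enclosing disk is always determined by at most three of the input points on its boundary.
The farthest pair is (0, 5)–(3, -5) with squared distance 109. The circle on this segment as diameter has centre (1.5, 0) and r² = 109/4 = 27.25.
Check (-2, -1): distance² to centre = 13.25 ≤ 27.25, so it lies inside.
All remaining points lie in this disk, and no smaller disk contains both endpoints, so this is the minimum enclosing circle.
r = √(27.25) ≈ 5.22.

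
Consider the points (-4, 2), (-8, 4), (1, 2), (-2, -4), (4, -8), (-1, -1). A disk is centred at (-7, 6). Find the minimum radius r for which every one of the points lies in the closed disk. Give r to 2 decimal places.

17.80

The required radius is the distance from (-7, 6) to the farthest point.
Squared distances: 25, 5, 80, 125, 317, 85.
Maximum is 317, attained at (4, -8).
r = √317 ≈ 17.80.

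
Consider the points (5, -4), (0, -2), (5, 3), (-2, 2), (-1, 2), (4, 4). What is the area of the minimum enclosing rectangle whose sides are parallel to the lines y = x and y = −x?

In coordinates u = x + y, v = x − y the rectangle is axis-aligned; the map (x,y)→(u,v) scales areas by 2.
u-values: 1, -2, 8, 0, 1, 8; range = 8 − (-2) = 10.
v-values: 9, 2, 2, -4, -3, 0; range = 9 − (-4) = 13.
Area = (10 × 13) / 2 = 65.

65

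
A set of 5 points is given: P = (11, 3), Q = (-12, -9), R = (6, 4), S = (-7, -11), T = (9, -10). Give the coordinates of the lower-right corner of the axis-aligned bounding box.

(11, -11)

x-range [-12, 11], y-range [-11, 4].
The lower-right corner is (11, -11).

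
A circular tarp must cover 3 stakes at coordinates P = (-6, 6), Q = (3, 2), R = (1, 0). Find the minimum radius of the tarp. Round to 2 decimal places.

Side lengths²: PQ² = 97, PR² = 85, QR² = 8.
Since PQ² = 97 ≥ 85 + 8 = 93, the angle opposite PQ is not acute, so the smallest enclosing circle has PQ as diameter.
Centre = midpoint of PQ = (-1.5, 4), r² = 97/4 = 24.25.
r = √(24.25) ≈ 4.92.

4.92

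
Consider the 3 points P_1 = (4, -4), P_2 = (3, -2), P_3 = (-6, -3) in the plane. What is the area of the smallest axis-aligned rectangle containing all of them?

x ranges over [-6, 4], width 10.
y ranges over [-4, -2], height 2.
Area = 10 × 2 = 20.

20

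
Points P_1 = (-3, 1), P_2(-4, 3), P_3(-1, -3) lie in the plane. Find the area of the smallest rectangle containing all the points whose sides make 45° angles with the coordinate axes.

In coordinates u = x + y, v = x − y the rectangle is axis-aligned; the map (x,y)→(u,v) scales areas by 2.
u-values: -2, -1, -4; range = -1 − (-4) = 3.
v-values: -4, -7, 2; range = 2 − (-7) = 9.
Area = (3 × 9) / 2 = 13.5.

13.5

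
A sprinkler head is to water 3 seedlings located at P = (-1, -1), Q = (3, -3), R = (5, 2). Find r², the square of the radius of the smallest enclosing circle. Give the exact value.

Side lengths²: PQ² = 20, PR² = 45, QR² = 29.
Since PR² = 45 < 29 + 20 = 49, the triangle is acute, so the smallest enclosing circle is the circumcircle.
Circumcentre = (2.125, 0.25), r² = 11.328125.

11.328125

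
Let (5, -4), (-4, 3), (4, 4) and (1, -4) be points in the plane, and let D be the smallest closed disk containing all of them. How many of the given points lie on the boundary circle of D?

3

The farthest pair is (5, -4)–(-4, 3) with squared distance 130. The circle on this segment as diameter has centre (0.5, -0.5) and r² = 130/4 = 32.5.
Check (4, 4): distance² to centre = 32.5 ≤ 32.5, so it lies inside.
All remaining points lie in this disk, and no smaller disk contains both endpoints, so this is the minimum enclosing circle.
The points at distance exactly r from the centre are (5, -4), (-4, 3), (4, 4) — 3 points.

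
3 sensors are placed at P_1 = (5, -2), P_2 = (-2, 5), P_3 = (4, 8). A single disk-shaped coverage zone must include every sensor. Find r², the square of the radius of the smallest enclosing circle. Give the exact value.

505/18

Side lengths²: P_1P_2² = 98, P_1P_3² = 101, P_2P_3² = 45.
Since P_1P_3² = 101 < 98 + 45 = 143, the triangle is acute, so the smallest enclosing circle is the circumcircle.
Circumcentre = (17/6, 17/6), r² = 505/18.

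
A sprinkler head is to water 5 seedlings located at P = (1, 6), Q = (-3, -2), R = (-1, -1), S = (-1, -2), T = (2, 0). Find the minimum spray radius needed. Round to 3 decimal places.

4.472

A smallest enclosing disk is always determined by at most three of the input points on its boundary.
The farthest pair is P–Q with squared distance 80. The circle on this segment as diameter has centre (-1, 2) and r² = 80/4 = 20.
Check R: distance² to centre = 9 ≤ 20, so it lies inside.
All remaining points lie in this disk, and no smaller disk contains both endpoints, so this is the minimum enclosing circle.
r = √20 ≈ 4.472.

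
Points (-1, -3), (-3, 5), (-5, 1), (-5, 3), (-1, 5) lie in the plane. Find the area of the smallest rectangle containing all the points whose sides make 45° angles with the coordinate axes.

In coordinates u = x + y, v = x − y the rectangle is axis-aligned; the map (x,y)→(u,v) scales areas by 2.
u-values: -4, 2, -4, -2, 4; range = 4 − (-4) = 8.
v-values: 2, -8, -6, -8, -6; range = 2 − (-8) = 10.
Area = (8 × 10) / 2 = 40.

40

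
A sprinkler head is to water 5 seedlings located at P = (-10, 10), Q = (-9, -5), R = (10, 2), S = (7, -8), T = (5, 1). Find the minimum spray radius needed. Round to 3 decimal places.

12.379

A smallest enclosing disk is always determined by at most three of the input points on its boundary.
The farthest pair is P–S with squared distance 613. The circle on this segment as diameter has centre (-1.5, 1) and r² = 613/4 = 153.25.
Check Q: distance² to centre = 92.25 ≤ 153.25, so it lies inside.
All remaining points lie in this disk, and no smaller disk contains both endpoints, so this is the minimum enclosing circle.
r = √(153.25) ≈ 12.379.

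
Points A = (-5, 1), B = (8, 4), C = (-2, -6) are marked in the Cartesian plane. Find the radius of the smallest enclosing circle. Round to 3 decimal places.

7.185

Side lengths²: AB² = 178, AC² = 58, BC² = 200.
Since BC² = 200 < 178 + 58 = 236, the triangle is acute, so the smallest enclosing circle is the circumcircle.
Circumcentre = (2.1, -0.1), r² = 51.62.
r = √(51.62) ≈ 7.185.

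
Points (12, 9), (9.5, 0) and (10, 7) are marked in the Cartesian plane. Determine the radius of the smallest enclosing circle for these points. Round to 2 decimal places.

4.67

Call the three points A, B, C in the order given.
Side lengths²: AB² = 87.25, AC² = 8, BC² = 49.25.
Since AB² = 87.25 ≥ 49.25 + 8 = 57.25, the angle opposite AB is not acute, so the smallest enclosing circle has AB as diameter.
Centre = midpoint of AB = (10.75, 4.5), r² = 87.25/4 = 21.8125.
r = √(21.8125) ≈ 4.67.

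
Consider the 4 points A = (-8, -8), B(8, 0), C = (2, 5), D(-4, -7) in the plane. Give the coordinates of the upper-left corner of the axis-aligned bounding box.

(-8, 5)

x-range [-8, 8], y-range [-8, 5].
The upper-left corner is (-8, 5).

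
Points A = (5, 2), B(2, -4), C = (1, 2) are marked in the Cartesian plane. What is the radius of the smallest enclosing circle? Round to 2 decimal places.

Side lengths²: AB² = 45, AC² = 16, BC² = 37.
Since AB² = 45 < 37 + 16 = 53, the triangle is acute, so the smallest enclosing circle is the circumcircle.
Circumcentre = (3, -0.75), r² = 11.5625.
r = √(11.5625) ≈ 3.40.

3.40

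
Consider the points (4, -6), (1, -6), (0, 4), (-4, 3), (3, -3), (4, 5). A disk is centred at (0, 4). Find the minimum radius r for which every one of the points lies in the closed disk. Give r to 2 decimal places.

The required radius is the distance from (0, 4) to the farthest point.
Squared distances: 116, 101, 0, 17, 58, 17.
Maximum is 116, attained at (4, -6).
r = √116 ≈ 10.77.

10.77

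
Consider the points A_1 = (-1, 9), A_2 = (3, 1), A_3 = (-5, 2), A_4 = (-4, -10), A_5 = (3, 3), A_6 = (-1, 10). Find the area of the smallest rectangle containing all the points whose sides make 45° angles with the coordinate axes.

In coordinates u = x + y, v = x − y the rectangle is axis-aligned; the map (x,y)→(u,v) scales areas by 2.
u-values: 8, 4, -3, -14, 6, 9; range = 9 − (-14) = 23.
v-values: -10, 2, -7, 6, 0, -11; range = 6 − (-11) = 17.
Area = (23 × 17) / 2 = 195.5.

195.5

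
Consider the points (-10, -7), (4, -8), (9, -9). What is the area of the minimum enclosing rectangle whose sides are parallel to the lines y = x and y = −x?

178.5

In coordinates u = x + y, v = x − y the rectangle is axis-aligned; the map (x,y)→(u,v) scales areas by 2.
u-values: -17, -4, 0; range = 0 − (-17) = 17.
v-values: -3, 12, 18; range = 18 − (-3) = 21.
Area = (17 × 21) / 2 = 178.5.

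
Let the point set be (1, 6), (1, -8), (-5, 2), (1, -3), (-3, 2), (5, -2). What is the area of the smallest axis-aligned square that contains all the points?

The bounding box has width 10 and height 14.
An axis-aligned square enclosing the set must have side ≥ max(width, height).
So the minimum side is max(10, 14) = 14.
Area = 14² = 196.

196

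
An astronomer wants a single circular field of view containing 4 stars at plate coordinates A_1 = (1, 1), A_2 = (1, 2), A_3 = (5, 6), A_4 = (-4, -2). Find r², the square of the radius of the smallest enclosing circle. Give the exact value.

The farthest pair is A_3–A_4 with squared distance 145. The circle on this segment as diameter has centre (0.5, 2) and r² = 145/4 = 36.25.
Check A_1: distance² to centre = 1.25 ≤ 36.25, so it lies inside.
All remaining points lie in this disk, and no smaller disk contains both endpoints, so this is the minimum enclosing circle.

36.25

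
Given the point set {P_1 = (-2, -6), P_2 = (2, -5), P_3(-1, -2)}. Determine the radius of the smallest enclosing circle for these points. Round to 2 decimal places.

2.40

Side lengths²: P_1P_2² = 17, P_1P_3² = 17, P_2P_3² = 18.
Since P_2P_3² = 18 < 17 + 17 = 34, the triangle is acute, so the smallest enclosing circle is the circumcircle.
Circumcentre = (-0.3, -4.3), r² = 5.78.
r = √(5.78) ≈ 2.40.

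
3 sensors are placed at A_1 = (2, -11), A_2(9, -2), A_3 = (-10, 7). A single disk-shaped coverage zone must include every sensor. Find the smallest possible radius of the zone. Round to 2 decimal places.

11.08

Side lengths²: A_1A_2² = 130, A_1A_3² = 468, A_2A_3² = 442.
Since A_1A_3² = 468 < 442 + 130 = 572, the triangle is acute, so the smallest enclosing circle is the circumcircle.
Circumcentre = (-2, -2/3), r² = 1105/9.
r = √(1105/9) ≈ 11.08.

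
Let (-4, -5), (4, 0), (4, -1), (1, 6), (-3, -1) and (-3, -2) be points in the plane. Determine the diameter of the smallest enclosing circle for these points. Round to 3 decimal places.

12.083

The farthest pair is (-4, -5)–(1, 6) with squared distance 146. The circle on this segment as diameter has centre (-1.5, 0.5) and r² = 146/4 = 36.5.
Check (4, 0): distance² to centre = 30.5 ≤ 36.5, so it lies inside.
All remaining points lie in this disk, and no smaller disk contains both endpoints, so this is the minimum enclosing circle.
Diameter = 2r = 2√(36.5) ≈ 12.083.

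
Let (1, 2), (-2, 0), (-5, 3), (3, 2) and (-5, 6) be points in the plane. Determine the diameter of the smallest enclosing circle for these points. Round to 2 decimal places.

8.94

By Welzl's lemma the MEC is supported by two points (diametrically opposite) or three points (on a circumcircle).
The farthest pair is (3, 2)–(-5, 6) with squared distance 80. The circle on this segment as diameter has centre (-1, 4) and r² = 80/4 = 20.
Check (1, 2): distance² to centre = 8 ≤ 20, so it lies inside.
All remaining points lie in this disk, and no smaller disk contains both endpoints, so this is the minimum enclosing circle.
Diameter = 2r = 2√20 ≈ 8.94.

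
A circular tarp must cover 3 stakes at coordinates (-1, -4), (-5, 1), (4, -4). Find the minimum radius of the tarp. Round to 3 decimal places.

5.148

Call the three points A, B, C in the order given.
Side lengths²: AB² = 41, AC² = 25, BC² = 106.
Since BC² = 106 ≥ 41 + 25 = 66, the angle opposite BC is not acute, so the smallest enclosing circle has BC as diameter.
Centre = midpoint of BC = (-0.5, -1.5), r² = 106/4 = 26.5.
r = √(26.5) ≈ 5.148.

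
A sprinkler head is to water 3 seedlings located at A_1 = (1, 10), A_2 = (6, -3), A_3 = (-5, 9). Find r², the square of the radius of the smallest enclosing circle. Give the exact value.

Side lengths²: A_1A_2² = 194, A_1A_3² = 37, A_2A_3² = 265.
Since A_2A_3² = 265 ≥ 194 + 37 = 231, the angle opposite A_2A_3 is not acute, so the smallest enclosing circle has A_2A_3 as diameter.
Centre = midpoint of A_2A_3 = (0.5, 3), r² = 265/4 = 66.25.

66.25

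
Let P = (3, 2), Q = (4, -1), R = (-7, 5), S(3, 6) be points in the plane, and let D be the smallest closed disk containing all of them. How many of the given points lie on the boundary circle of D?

By Welzl's lemma the MEC is supported by two points (diametrically opposite) or three points (on a circumcircle).
The farthest pair is Q–R with squared distance 157. The circle on this segment as diameter has centre (-1.5, 2) and r² = 157/4 = 39.25.
Check P: distance² to centre = 20.25 ≤ 39.25, so it lies inside.
All remaining points lie in this disk, and no smaller disk contains both endpoints, so this is the minimum enclosing circle.
The points at distance exactly r from the centre are Q, R — 2 points.

2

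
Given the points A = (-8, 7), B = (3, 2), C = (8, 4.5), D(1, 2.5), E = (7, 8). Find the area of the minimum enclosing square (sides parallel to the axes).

The bounding box has width 16 and height 6.
An axis-aligned square enclosing the set must have side ≥ max(width, height).
So the minimum side is max(16, 6) = 16.
Area = 16² = 256.

256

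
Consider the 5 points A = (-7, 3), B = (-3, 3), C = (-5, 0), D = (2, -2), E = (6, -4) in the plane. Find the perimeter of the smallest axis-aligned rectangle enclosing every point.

Width = max x − min x = 6 − (-7) = 13.
Height = max y − min y = 3 − (-4) = 7.
Perimeter = 2(13 + 7) = 40.

40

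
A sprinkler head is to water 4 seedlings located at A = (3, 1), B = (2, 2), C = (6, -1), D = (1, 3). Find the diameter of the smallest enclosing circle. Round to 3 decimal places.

6.403

A smallest enclosing disk is always determined by at most three of the input points on its boundary.
The farthest pair is C–D with squared distance 41. The circle on this segment as diameter has centre (3.5, 1) and r² = 41/4 = 10.25.
Check A: distance² to centre = 0.25 ≤ 10.25, so it lies inside.
All remaining points lie in this disk, and no smaller disk contains both endpoints, so this is the minimum enclosing circle.
Diameter = 2r = 2√(10.25) ≈ 6.403.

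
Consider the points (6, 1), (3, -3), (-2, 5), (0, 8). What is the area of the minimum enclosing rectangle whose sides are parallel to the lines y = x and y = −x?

56

In coordinates u = x + y, v = x − y the rectangle is axis-aligned; the map (x,y)→(u,v) scales areas by 2.
u-values: 7, 0, 3, 8; range = 8 − 0 = 8.
v-values: 5, 6, -7, -8; range = 6 − (-8) = 14.
Area = (8 × 14) / 2 = 56.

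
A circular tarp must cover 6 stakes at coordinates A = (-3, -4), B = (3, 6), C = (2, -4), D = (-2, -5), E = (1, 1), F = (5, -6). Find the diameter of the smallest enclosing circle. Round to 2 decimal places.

12.72

By Welzl's lemma the MEC is supported by two points (diametrically opposite) or three points (on a circumcircle).
The minimum enclosing circle is determined by three boundary points: A, B, F.
Their circumcentre is (50/23, -7/23) with r² = 21386/529.
The farthest remaining point D is at distance² 20880/529 ≤ 21386/529.
Diameter = 2r = 2√(21386/529) ≈ 12.72.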